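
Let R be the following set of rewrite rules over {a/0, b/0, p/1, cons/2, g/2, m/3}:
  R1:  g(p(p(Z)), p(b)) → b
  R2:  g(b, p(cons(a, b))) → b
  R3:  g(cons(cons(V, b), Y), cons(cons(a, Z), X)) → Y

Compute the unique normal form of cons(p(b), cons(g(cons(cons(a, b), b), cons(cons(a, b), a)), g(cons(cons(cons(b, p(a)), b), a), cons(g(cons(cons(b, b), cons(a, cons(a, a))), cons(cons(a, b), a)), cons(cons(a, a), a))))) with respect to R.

cons(p(b), cons(b, a))

1. cons(p(b), cons(g(cons(cons(a, b), b), cons(cons(a, b), a)), g(cons(cons(cons(b, p(a)), b), a), cons(g(cons(cons(b, b), cons(a, cons(a, a))), cons(cons(a, b), a)), cons(cons(a, a), a)))))  →  cons(p(b), cons(b, g(cons(cons(cons(b, p(a)), b), a), cons(g(cons(cons(b, b), cons(a, cons(a, a))), cons(cons(a, b), a)), cons(cons(a, a), a)))))   [R3 at 2.1]
2. cons(p(b), cons(b, g(cons(cons(cons(b, p(a)), b), a), cons(g(cons(cons(b, b), cons(a, cons(a, a))), cons(cons(a, b), a)), cons(cons(a, a), a)))))  →  cons(p(b), cons(b, g(cons(cons(cons(b, p(a)), b), a), cons(cons(a, cons(a, a)), cons(cons(a, a), a)))))   [R3 at 2.2.2.1]
3. cons(p(b), cons(b, g(cons(cons(cons(b, p(a)), b), a), cons(cons(a, cons(a, a)), cons(cons(a, a), a)))))  →  cons(p(b), cons(b, a))   [R3 at 2.2]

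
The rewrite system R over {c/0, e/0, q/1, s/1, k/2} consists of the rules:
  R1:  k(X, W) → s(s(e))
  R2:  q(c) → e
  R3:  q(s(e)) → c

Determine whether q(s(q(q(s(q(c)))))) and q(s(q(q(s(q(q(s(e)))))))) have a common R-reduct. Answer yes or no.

Reduce t₁ = q(s(q(q(s(q(c)))))):
1. q(s(q(q(s(q(c))))))  →  q(s(q(q(s(e)))))   [R2 at 1.1.1.1.1]
2. q(s(q(q(s(e)))))  →  q(s(q(c)))   [R3 at 1.1.1]
3. q(s(q(c)))  →  q(s(e))   [R2 at 1.1]
4. q(s(e))  →  c   [R3 at ε]

Reduce t₂ = q(s(q(q(s(q(q(s(e)))))))):
1. q(s(q(q(s(q(q(s(e))))))))  →  q(s(q(q(s(q(c))))))   [R3 at 1.1.1.1.1.1]
2. q(s(q(q(s(q(c))))))  →  q(s(q(q(s(e)))))   [R2 at 1.1.1.1.1]
3. q(s(q(q(s(e)))))  →  q(s(q(c)))   [R3 at 1.1.1]
4. q(s(q(c)))  →  q(s(e))   [R2 at 1.1]
5. q(s(e))  →  c   [R3 at ε]

yes — NF(t₁) = c, NF(t₂) = c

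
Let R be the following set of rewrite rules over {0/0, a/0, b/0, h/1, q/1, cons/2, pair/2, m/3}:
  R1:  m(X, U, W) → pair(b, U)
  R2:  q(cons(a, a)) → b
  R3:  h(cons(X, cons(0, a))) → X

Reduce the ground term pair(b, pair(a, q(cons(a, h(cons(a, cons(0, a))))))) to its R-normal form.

pair(b, pair(a, b))

1. pair(b, pair(a, q(cons(a, h(cons(a, cons(0, a)))))))  →  pair(b, pair(a, q(cons(a, a))))   [R3 at 2.2.1.2]
2. pair(b, pair(a, q(cons(a, a))))  →  pair(b, pair(a, b))   [R2 at 2.2]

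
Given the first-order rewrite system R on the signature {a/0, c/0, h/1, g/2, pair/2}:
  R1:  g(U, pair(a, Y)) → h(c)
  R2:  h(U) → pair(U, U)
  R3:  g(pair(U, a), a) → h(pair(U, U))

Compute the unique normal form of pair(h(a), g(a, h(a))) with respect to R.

pair(pair(a, a), pair(c, c))

1. pair(h(a), g(a, h(a)))  →  pair(pair(a, a), g(a, h(a)))   [R2 at 1]
2. pair(pair(a, a), g(a, h(a)))  →  pair(pair(a, a), g(a, pair(a, a)))   [R2 at 2.2]
3. pair(pair(a, a), g(a, pair(a, a)))  →  pair(pair(a, a), h(c))   [R1 at 2]
4. pair(pair(a, a), h(c))  →  pair(pair(a, a), pair(c, c))   [R2 at 2]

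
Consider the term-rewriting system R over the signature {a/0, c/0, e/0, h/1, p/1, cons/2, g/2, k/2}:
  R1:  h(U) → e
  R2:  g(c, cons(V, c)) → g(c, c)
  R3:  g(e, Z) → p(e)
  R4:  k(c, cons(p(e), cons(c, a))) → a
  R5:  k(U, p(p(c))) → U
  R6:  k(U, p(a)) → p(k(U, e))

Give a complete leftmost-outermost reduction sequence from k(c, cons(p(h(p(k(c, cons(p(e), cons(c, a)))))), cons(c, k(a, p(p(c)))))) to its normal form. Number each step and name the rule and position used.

a

1. k(c, cons(p(h(p(k(c, cons(p(e), cons(c, a)))))), cons(c, k(a, p(p(c))))))  →  k(c, cons(p(e), cons(c, k(a, p(p(c))))))   [R1 at 2.1.1]
2. k(c, cons(p(e), cons(c, k(a, p(p(c))))))  →  k(c, cons(p(e), cons(c, a)))   [R5 at 2.2.2]
3. k(c, cons(p(e), cons(c, a)))  →  a   [R4 at ε]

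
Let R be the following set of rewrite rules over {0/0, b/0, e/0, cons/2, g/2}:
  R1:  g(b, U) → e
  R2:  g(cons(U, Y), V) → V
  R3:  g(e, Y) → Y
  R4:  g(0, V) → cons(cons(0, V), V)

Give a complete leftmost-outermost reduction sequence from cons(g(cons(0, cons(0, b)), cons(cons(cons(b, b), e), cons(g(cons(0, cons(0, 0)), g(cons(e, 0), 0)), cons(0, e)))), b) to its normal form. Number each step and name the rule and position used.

cons(cons(cons(cons(b, b), e), cons(0, cons(0, e))), b)

1. cons(g(cons(0, cons(0, b)), cons(cons(cons(b, b), e), cons(g(cons(0, cons(0, 0)), g(cons(e, 0), 0)), cons(0, e)))), b)  →  cons(cons(cons(cons(b, b), e), cons(g(cons(0, cons(0, 0)), g(cons(e, 0), 0)), cons(0, e))), b)   [R2 at 1]
2. cons(cons(cons(cons(b, b), e), cons(g(cons(0, cons(0, 0)), g(cons(e, 0), 0)), cons(0, e))), b)  →  cons(cons(cons(cons(b, b), e), cons(g(cons(e, 0), 0), cons(0, e))), b)   [R2 at 1.2.1]
3. cons(cons(cons(cons(b, b), e), cons(g(cons(e, 0), 0), cons(0, e))), b)  →  cons(cons(cons(cons(b, b), e), cons(0, cons(0, e))), b)   [R2 at 1.2.1]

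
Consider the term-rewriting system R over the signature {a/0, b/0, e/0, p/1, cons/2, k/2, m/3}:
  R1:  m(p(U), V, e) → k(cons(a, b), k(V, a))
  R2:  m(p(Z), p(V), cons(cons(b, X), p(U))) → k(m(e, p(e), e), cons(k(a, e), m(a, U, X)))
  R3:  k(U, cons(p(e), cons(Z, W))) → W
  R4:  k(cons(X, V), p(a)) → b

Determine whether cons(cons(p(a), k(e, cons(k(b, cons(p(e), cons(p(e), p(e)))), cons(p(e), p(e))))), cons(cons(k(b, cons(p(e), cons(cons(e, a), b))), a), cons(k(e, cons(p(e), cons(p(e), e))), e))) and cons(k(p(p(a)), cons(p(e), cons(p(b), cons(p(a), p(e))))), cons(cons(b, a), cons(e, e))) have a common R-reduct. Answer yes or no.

Reduce t₁ = cons(cons(p(a), k(e, cons(k(b, cons(p(e), cons(p(e), p(e)))), cons(p(e), p(e))))), cons(cons(k(b, cons(p(e), cons(cons(e, a), b))), a), cons(k(e, cons(p(e), cons(p(e), e))), e))):
1. cons(cons(p(a), k(e, cons(k(b, cons(p(e), cons(p(e), p(e)))), cons(p(e), p(e))))), cons(cons(k(b, cons(p(e), cons(cons(e, a), b))), a), cons(k(e, cons(p(e), cons(p(e), e))), e)))  →  cons(cons(p(a), k(e, cons(p(e), cons(p(e), p(e))))), cons(cons(k(b, cons(p(e), cons(cons(e, a), b))), a), cons(k(e, cons(p(e), cons(p(e), e))), e)))   [R3 at 1.2.2.1]
2. cons(cons(p(a), k(e, cons(p(e), cons(p(e), p(e))))), cons(cons(k(b, cons(p(e), cons(cons(e, a), b))), a), cons(k(e, cons(p(e), cons(p(e), e))), e)))  →  cons(cons(p(a), p(e)), cons(cons(k(b, cons(p(e), cons(cons(e, a), b))), a), cons(k(e, cons(p(e), cons(p(e), e))), e)))   [R3 at 1.2]
3. cons(cons(p(a), p(e)), cons(cons(k(b, cons(p(e), cons(cons(e, a), b))), a), cons(k(e, cons(p(e), cons(p(e), e))), e)))  →  cons(cons(p(a), p(e)), cons(cons(b, a), cons(k(e, cons(p(e), cons(p(e), e))), e)))   [R3 at 2.1.1]
4. cons(cons(p(a), p(e)), cons(cons(b, a), cons(k(e, cons(p(e), cons(p(e), e))), e)))  →  cons(cons(p(a), p(e)), cons(cons(b, a), cons(e, e)))   [R3 at 2.2.1]

Reduce t₂ = cons(k(p(p(a)), cons(p(e), cons(p(b), cons(p(a), p(e))))), cons(cons(b, a), cons(e, e))):
1. cons(k(p(p(a)), cons(p(e), cons(p(b), cons(p(a), p(e))))), cons(cons(b, a), cons(e, e)))  →  cons(cons(p(a), p(e)), cons(cons(b, a), cons(e, e)))   [R3 at 1]

yes — NF(t₁) = cons(cons(p(a), p(e)), cons(cons(b, a), cons(e, e))), NF(t₂) = cons(cons(p(a), p(e)), cons(cons(b, a), cons(e, e)))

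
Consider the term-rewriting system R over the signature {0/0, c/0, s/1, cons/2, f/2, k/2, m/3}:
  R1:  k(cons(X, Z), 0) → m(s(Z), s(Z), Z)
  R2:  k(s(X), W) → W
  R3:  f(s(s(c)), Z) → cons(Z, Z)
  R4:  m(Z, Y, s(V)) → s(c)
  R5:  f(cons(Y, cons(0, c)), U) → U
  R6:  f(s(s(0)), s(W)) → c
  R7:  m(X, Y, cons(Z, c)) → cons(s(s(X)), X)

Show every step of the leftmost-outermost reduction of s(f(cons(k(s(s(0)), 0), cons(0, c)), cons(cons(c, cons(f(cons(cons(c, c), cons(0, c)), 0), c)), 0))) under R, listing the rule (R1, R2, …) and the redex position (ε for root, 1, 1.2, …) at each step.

s(cons(cons(c, cons(0, c)), 0))

1. s(f(cons(k(s(s(0)), 0), cons(0, c)), cons(cons(c, cons(f(cons(cons(c, c), cons(0, c)), 0), c)), 0)))  →  s(cons(cons(c, cons(f(cons(cons(c, c), cons(0, c)), 0), c)), 0))   [R5 at 1]
2. s(cons(cons(c, cons(f(cons(cons(c, c), cons(0, c)), 0), c)), 0))  →  s(cons(cons(c, cons(0, c)), 0))   [R5 at 1.1.2.1]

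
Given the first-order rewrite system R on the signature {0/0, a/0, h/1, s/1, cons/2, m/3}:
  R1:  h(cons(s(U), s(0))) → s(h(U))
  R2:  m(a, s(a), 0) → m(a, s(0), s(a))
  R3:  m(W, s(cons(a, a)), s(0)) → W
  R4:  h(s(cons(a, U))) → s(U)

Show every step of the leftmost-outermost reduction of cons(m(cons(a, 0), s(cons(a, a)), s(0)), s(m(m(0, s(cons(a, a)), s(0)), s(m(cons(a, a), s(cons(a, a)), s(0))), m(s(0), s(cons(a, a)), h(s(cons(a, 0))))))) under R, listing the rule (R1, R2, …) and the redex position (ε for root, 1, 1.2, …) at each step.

cons(cons(a, 0), s(0))

1. cons(m(cons(a, 0), s(cons(a, a)), s(0)), s(m(m(0, s(cons(a, a)), s(0)), s(m(cons(a, a), s(cons(a, a)), s(0))), m(s(0), s(cons(a, a)), h(s(cons(a, 0)))))))  →  cons(cons(a, 0), s(m(m(0, s(cons(a, a)), s(0)), s(m(cons(a, a), s(cons(a, a)), s(0))), m(s(0), s(cons(a, a)), h(s(cons(a, 0)))))))   [R3 at 1]
2. cons(cons(a, 0), s(m(m(0, s(cons(a, a)), s(0)), s(m(cons(a, a), s(cons(a, a)), s(0))), m(s(0), s(cons(a, a)), h(s(cons(a, 0)))))))  →  cons(cons(a, 0), s(m(0, s(m(cons(a, a), s(cons(a, a)), s(0))), m(s(0), s(cons(a, a)), h(s(cons(a, 0)))))))   [R3 at 2.1.1]
3. cons(cons(a, 0), s(m(0, s(m(cons(a, a), s(cons(a, a)), s(0))), m(s(0), s(cons(a, a)), h(s(cons(a, 0)))))))  →  cons(cons(a, 0), s(m(0, s(cons(a, a)), m(s(0), s(cons(a, a)), h(s(cons(a, 0)))))))   [R3 at 2.1.2.1]
4. cons(cons(a, 0), s(m(0, s(cons(a, a)), m(s(0), s(cons(a, a)), h(s(cons(a, 0)))))))  →  cons(cons(a, 0), s(m(0, s(cons(a, a)), m(s(0), s(cons(a, a)), s(0)))))   [R4 at 2.1.3.3]
5. cons(cons(a, 0), s(m(0, s(cons(a, a)), m(s(0), s(cons(a, a)), s(0)))))  →  cons(cons(a, 0), s(m(0, s(cons(a, a)), s(0))))   [R3 at 2.1.3]
6. cons(cons(a, 0), s(m(0, s(cons(a, a)), s(0))))  →  cons(cons(a, 0), s(0))   [R3 at 2.1]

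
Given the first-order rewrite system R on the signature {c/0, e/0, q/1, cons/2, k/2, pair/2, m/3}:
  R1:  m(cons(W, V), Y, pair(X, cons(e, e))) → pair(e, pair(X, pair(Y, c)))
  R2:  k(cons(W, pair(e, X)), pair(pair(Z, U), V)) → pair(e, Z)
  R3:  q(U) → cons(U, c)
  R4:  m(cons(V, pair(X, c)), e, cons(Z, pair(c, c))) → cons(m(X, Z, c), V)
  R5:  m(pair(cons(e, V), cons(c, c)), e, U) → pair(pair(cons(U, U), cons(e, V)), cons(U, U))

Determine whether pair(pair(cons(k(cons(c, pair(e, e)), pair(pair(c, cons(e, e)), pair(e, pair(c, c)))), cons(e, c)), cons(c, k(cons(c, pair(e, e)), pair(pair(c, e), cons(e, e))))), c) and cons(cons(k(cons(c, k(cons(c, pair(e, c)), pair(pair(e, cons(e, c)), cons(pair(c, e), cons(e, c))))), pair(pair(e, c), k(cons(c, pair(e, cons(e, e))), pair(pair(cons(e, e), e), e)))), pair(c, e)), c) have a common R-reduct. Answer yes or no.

no — NF(t₁) = pair(pair(cons(pair(e, c), cons(e, c)), cons(c, pair(e, c))), c), NF(t₂) = cons(cons(pair(e, e), pair(c, e)), c)

Reduce t₁ = pair(pair(cons(k(cons(c, pair(e, e)), pair(pair(c, cons(e, e)), pair(e, pair(c, c)))), cons(e, c)), cons(c, k(cons(c, pair(e, e)), pair(pair(c, e), cons(e, e))))), c):
1. pair(pair(cons(k(cons(c, pair(e, e)), pair(pair(c, cons(e, e)), pair(e, pair(c, c)))), cons(e, c)), cons(c, k(cons(c, pair(e, e)), pair(pair(c, e), cons(e, e))))), c)  →  pair(pair(cons(pair(e, c), cons(e, c)), cons(c, k(cons(c, pair(e, e)), pair(pair(c, e), cons(e, e))))), c)   [R2 at 1.1.1]
2. pair(pair(cons(pair(e, c), cons(e, c)), cons(c, k(cons(c, pair(e, e)), pair(pair(c, e), cons(e, e))))), c)  →  pair(pair(cons(pair(e, c), cons(e, c)), cons(c, pair(e, c))), c)   [R2 at 1.2.2]

Reduce t₂ = cons(cons(k(cons(c, k(cons(c, pair(e, c)), pair(pair(e, cons(e, c)), cons(pair(c, e), cons(e, c))))), pair(pair(e, c), k(cons(c, pair(e, cons(e, e))), pair(pair(cons(e, e), e), e)))), pair(c, e)), c):
1. cons(cons(k(cons(c, k(cons(c, pair(e, c)), pair(pair(e, cons(e, c)), cons(pair(c, e), cons(e, c))))), pair(pair(e, c), k(cons(c, pair(e, cons(e, e))), pair(pair(cons(e, e), e), e)))), pair(c, e)), c)  →  cons(cons(k(cons(c, pair(e, e)), pair(pair(e, c), k(cons(c, pair(e, cons(e, e))), pair(pair(cons(e, e), e), e)))), pair(c, e)), c)   [R2 at 1.1.1.2]
2. cons(cons(k(cons(c, pair(e, e)), pair(pair(e, c), k(cons(c, pair(e, cons(e, e))), pair(pair(cons(e, e), e), e)))), pair(c, e)), c)  →  cons(cons(pair(e, e), pair(c, e)), c)   [R2 at 1.1]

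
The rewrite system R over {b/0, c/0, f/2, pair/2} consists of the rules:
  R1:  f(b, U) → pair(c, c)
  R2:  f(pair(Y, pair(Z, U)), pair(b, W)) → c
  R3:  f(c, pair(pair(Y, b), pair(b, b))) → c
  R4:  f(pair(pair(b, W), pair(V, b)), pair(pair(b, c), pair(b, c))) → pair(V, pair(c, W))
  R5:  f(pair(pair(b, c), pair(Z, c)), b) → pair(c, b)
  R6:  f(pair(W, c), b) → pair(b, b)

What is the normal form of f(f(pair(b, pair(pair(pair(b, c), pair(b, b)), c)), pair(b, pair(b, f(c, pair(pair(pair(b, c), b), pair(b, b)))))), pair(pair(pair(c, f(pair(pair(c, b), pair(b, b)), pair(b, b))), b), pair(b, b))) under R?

c

1. f(f(pair(b, pair(pair(pair(b, c), pair(b, b)), c)), pair(b, pair(b, f(c, pair(pair(pair(b, c), b), pair(b, b)))))), pair(pair(pair(c, f(pair(pair(c, b), pair(b, b)), pair(b, b))), b), pair(b, b)))  →  f(c, pair(pair(pair(c, f(pair(pair(c, b), pair(b, b)), pair(b, b))), b), pair(b, b)))   [R2 at 1]
2. f(c, pair(pair(pair(c, f(pair(pair(c, b), pair(b, b)), pair(b, b))), b), pair(b, b)))  →  c   [R3 at ε]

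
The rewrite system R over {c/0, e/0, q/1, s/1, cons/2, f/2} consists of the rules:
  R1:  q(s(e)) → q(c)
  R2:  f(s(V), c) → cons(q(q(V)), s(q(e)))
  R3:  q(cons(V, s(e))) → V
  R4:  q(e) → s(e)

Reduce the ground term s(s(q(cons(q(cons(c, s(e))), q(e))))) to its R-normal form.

1. s(s(q(cons(q(cons(c, s(e))), q(e)))))  →  s(s(q(cons(c, q(e)))))   [R3 at 1.1.1.1]
2. s(s(q(cons(c, q(e)))))  →  s(s(q(cons(c, s(e)))))   [R4 at 1.1.1.2]
3. s(s(q(cons(c, s(e)))))  →  s(s(c))   [R3 at 1.1]

s(s(c))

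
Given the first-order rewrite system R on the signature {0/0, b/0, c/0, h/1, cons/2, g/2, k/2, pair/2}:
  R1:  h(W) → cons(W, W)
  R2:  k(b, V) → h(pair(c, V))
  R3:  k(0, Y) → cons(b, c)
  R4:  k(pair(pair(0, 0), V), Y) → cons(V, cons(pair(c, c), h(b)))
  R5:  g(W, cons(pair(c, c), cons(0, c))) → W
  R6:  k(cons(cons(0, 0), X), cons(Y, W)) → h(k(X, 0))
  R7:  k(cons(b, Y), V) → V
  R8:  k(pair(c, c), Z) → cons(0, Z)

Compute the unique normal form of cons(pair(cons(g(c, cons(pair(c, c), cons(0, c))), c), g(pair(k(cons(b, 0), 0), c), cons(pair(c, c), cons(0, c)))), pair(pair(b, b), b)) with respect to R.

1. cons(pair(cons(g(c, cons(pair(c, c), cons(0, c))), c), g(pair(k(cons(b, 0), 0), c), cons(pair(c, c), cons(0, c)))), pair(pair(b, b), b))  →  cons(pair(cons(c, c), g(pair(k(cons(b, 0), 0), c), cons(pair(c, c), cons(0, c)))), pair(pair(b, b), b))   [R5 at 1.1.1]
2. cons(pair(cons(c, c), g(pair(k(cons(b, 0), 0), c), cons(pair(c, c), cons(0, c)))), pair(pair(b, b), b))  →  cons(pair(cons(c, c), pair(k(cons(b, 0), 0), c)), pair(pair(b, b), b))   [R5 at 1.2]
3. cons(pair(cons(c, c), pair(k(cons(b, 0), 0), c)), pair(pair(b, b), b))  →  cons(pair(cons(c, c), pair(0, c)), pair(pair(b, b), b))   [R7 at 1.2.1]

cons(pair(cons(c, c), pair(0, c)), pair(pair(b, b), b))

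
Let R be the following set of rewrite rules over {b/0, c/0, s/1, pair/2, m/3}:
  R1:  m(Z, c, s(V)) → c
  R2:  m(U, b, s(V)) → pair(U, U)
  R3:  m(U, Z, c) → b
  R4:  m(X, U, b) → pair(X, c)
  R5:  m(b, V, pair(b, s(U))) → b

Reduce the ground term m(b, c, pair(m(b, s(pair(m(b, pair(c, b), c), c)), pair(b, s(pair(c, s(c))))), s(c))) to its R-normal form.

1. m(b, c, pair(m(b, s(pair(m(b, pair(c, b), c), c)), pair(b, s(pair(c, s(c))))), s(c)))  →  m(b, c, pair(b, s(c)))   [R5 at 3.1]
2. m(b, c, pair(b, s(c)))  →  b   [R5 at ε]

b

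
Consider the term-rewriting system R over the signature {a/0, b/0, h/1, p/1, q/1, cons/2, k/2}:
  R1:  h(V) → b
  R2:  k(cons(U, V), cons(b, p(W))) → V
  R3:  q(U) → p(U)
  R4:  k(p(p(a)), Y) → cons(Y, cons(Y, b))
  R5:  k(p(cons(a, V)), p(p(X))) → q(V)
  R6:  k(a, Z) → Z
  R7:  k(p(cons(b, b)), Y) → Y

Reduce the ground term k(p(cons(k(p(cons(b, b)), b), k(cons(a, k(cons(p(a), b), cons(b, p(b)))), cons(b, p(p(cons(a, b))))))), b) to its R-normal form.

b

1. k(p(cons(k(p(cons(b, b)), b), k(cons(a, k(cons(p(a), b), cons(b, p(b)))), cons(b, p(p(cons(a, b))))))), b)  →  k(p(cons(b, k(cons(a, k(cons(p(a), b), cons(b, p(b)))), cons(b, p(p(cons(a, b))))))), b)   [R7 at 1.1.1]
2. k(p(cons(b, k(cons(a, k(cons(p(a), b), cons(b, p(b)))), cons(b, p(p(cons(a, b))))))), b)  →  k(p(cons(b, k(cons(p(a), b), cons(b, p(b))))), b)   [R2 at 1.1.2]
3. k(p(cons(b, k(cons(p(a), b), cons(b, p(b))))), b)  →  k(p(cons(b, b)), b)   [R2 at 1.1.2]
4. k(p(cons(b, b)), b)  →  b   [R7 at ε]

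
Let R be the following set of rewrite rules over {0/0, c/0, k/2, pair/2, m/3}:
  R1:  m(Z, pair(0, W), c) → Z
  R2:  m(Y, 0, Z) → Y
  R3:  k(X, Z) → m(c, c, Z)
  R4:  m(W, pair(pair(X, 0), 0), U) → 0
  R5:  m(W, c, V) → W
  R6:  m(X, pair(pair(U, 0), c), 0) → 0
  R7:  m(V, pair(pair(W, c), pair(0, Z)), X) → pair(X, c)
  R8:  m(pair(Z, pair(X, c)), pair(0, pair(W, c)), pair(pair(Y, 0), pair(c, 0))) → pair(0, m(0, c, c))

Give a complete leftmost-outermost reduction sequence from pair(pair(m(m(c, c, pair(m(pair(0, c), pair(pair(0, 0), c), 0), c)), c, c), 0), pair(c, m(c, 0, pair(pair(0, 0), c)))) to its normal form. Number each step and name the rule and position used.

1. pair(pair(m(m(c, c, pair(m(pair(0, c), pair(pair(0, 0), c), 0), c)), c, c), 0), pair(c, m(c, 0, pair(pair(0, 0), c))))  →  pair(pair(m(c, c, pair(m(pair(0, c), pair(pair(0, 0), c), 0), c)), 0), pair(c, m(c, 0, pair(pair(0, 0), c))))   [R5 at 1.1]
2. pair(pair(m(c, c, pair(m(pair(0, c), pair(pair(0, 0), c), 0), c)), 0), pair(c, m(c, 0, pair(pair(0, 0), c))))  →  pair(pair(c, 0), pair(c, m(c, 0, pair(pair(0, 0), c))))   [R5 at 1.1]
3. pair(pair(c, 0), pair(c, m(c, 0, pair(pair(0, 0), c))))  →  pair(pair(c, 0), pair(c, c))   [R2 at 2.2]

pair(pair(c, 0), pair(c, c))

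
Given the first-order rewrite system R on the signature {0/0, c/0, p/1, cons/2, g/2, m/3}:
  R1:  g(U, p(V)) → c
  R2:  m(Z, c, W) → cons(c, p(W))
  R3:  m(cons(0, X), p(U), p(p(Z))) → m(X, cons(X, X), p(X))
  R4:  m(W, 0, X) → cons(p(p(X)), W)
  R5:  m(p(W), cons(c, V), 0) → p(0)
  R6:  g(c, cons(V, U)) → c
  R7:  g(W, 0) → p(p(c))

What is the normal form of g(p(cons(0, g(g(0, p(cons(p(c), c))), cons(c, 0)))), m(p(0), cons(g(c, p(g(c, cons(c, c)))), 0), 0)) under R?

c

1. g(p(cons(0, g(g(0, p(cons(p(c), c))), cons(c, 0)))), m(p(0), cons(g(c, p(g(c, cons(c, c)))), 0), 0))  →  g(p(cons(0, g(c, cons(c, 0)))), m(p(0), cons(g(c, p(g(c, cons(c, c)))), 0), 0))   [R1 at 1.1.2.1]
2. g(p(cons(0, g(c, cons(c, 0)))), m(p(0), cons(g(c, p(g(c, cons(c, c)))), 0), 0))  →  g(p(cons(0, c)), m(p(0), cons(g(c, p(g(c, cons(c, c)))), 0), 0))   [R6 at 1.1.2]
3. g(p(cons(0, c)), m(p(0), cons(g(c, p(g(c, cons(c, c)))), 0), 0))  →  g(p(cons(0, c)), m(p(0), cons(c, 0), 0))   [R1 at 2.2.1]
4. g(p(cons(0, c)), m(p(0), cons(c, 0), 0))  →  g(p(cons(0, c)), p(0))   [R5 at 2]
5. g(p(cons(0, c)), p(0))  →  c   [R1 at ε]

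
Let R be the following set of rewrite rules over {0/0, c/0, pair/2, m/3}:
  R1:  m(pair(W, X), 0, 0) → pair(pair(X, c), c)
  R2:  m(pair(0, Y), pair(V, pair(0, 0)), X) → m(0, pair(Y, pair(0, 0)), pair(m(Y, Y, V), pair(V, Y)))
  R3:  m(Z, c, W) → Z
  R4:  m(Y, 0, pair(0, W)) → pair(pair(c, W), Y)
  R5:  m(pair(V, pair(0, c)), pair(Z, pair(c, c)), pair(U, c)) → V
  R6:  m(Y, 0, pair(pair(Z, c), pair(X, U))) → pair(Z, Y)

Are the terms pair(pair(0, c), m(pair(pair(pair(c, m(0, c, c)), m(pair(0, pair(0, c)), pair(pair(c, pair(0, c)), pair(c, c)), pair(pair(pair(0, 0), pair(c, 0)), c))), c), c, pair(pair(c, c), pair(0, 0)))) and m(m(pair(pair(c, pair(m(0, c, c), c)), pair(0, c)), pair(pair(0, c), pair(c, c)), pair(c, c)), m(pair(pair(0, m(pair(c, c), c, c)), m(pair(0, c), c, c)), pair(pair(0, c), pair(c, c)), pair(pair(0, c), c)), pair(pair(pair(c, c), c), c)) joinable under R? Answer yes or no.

no — NF(t₁) = pair(pair(0, c), pair(pair(pair(c, 0), 0), c)), NF(t₂) = c

Reduce t₁ = pair(pair(0, c), m(pair(pair(pair(c, m(0, c, c)), m(pair(0, pair(0, c)), pair(pair(c, pair(0, c)), pair(c, c)), pair(pair(pair(0, 0), pair(c, 0)), c))), c), c, pair(pair(c, c), pair(0, 0)))):
1. pair(pair(0, c), m(pair(pair(pair(c, m(0, c, c)), m(pair(0, pair(0, c)), pair(pair(c, pair(0, c)), pair(c, c)), pair(pair(pair(0, 0), pair(c, 0)), c))), c), c, pair(pair(c, c), pair(0, 0))))  →  pair(pair(0, c), pair(pair(pair(c, m(0, c, c)), m(pair(0, pair(0, c)), pair(pair(c, pair(0, c)), pair(c, c)), pair(pair(pair(0, 0), pair(c, 0)), c))), c))   [R3 at 2]
2. pair(pair(0, c), pair(pair(pair(c, m(0, c, c)), m(pair(0, pair(0, c)), pair(pair(c, pair(0, c)), pair(c, c)), pair(pair(pair(0, 0), pair(c, 0)), c))), c))  →  pair(pair(0, c), pair(pair(pair(c, 0), m(pair(0, pair(0, c)), pair(pair(c, pair(0, c)), pair(c, c)), pair(pair(pair(0, 0), pair(c, 0)), c))), c))   [R3 at 2.1.1.2]
3. pair(pair(0, c), pair(pair(pair(c, 0), m(pair(0, pair(0, c)), pair(pair(c, pair(0, c)), pair(c, c)), pair(pair(pair(0, 0), pair(c, 0)), c))), c))  →  pair(pair(0, c), pair(pair(pair(c, 0), 0), c))   [R5 at 2.1.2]

Reduce t₂ = m(m(pair(pair(c, pair(m(0, c, c), c)), pair(0, c)), pair(pair(0, c), pair(c, c)), pair(c, c)), m(pair(pair(0, m(pair(c, c), c, c)), m(pair(0, c), c, c)), pair(pair(0, c), pair(c, c)), pair(pair(0, c), c)), pair(pair(pair(c, c), c), c)):
1. m(m(pair(pair(c, pair(m(0, c, c), c)), pair(0, c)), pair(pair(0, c), pair(c, c)), pair(c, c)), m(pair(pair(0, m(pair(c, c), c, c)), m(pair(0, c), c, c)), pair(pair(0, c), pair(c, c)), pair(pair(0, c), c)), pair(pair(pair(c, c), c), c))  →  m(pair(c, pair(m(0, c, c), c)), m(pair(pair(0, m(pair(c, c), c, c)), m(pair(0, c), c, c)), pair(pair(0, c), pair(c, c)), pair(pair(0, c), c)), pair(pair(pair(c, c), c), c))   [R5 at 1]
2. m(pair(c, pair(m(0, c, c), c)), m(pair(pair(0, m(pair(c, c), c, c)), m(pair(0, c), c, c)), pair(pair(0, c), pair(c, c)), pair(pair(0, c), c)), pair(pair(pair(c, c), c), c))  →  m(pair(c, pair(0, c)), m(pair(pair(0, m(pair(c, c), c, c)), m(pair(0, c), c, c)), pair(pair(0, c), pair(c, c)), pair(pair(0, c), c)), pair(pair(pair(c, c), c), c))   [R3 at 1.2.1]
3. m(pair(c, pair(0, c)), m(pair(pair(0, m(pair(c, c), c, c)), m(pair(0, c), c, c)), pair(pair(0, c), pair(c, c)), pair(pair(0, c), c)), pair(pair(pair(c, c), c), c))  →  m(pair(c, pair(0, c)), m(pair(pair(0, pair(c, c)), m(pair(0, c), c, c)), pair(pair(0, c), pair(c, c)), pair(pair(0, c), c)), pair(pair(pair(c, c), c), c))   [R3 at 2.1.1.2]
4. m(pair(c, pair(0, c)), m(pair(pair(0, pair(c, c)), m(pair(0, c), c, c)), pair(pair(0, c), pair(c, c)), pair(pair(0, c), c)), pair(pair(pair(c, c), c), c))  →  m(pair(c, pair(0, c)), m(pair(pair(0, pair(c, c)), pair(0, c)), pair(pair(0, c), pair(c, c)), pair(pair(0, c), c)), pair(pair(pair(c, c), c), c))   [R3 at 2.1.2]
5. m(pair(c, pair(0, c)), m(pair(pair(0, pair(c, c)), pair(0, c)), pair(pair(0, c), pair(c, c)), pair(pair(0, c), c)), pair(pair(pair(c, c), c), c))  →  m(pair(c, pair(0, c)), pair(0, pair(c, c)), pair(pair(pair(c, c), c), c))   [R5 at 2]
6. m(pair(c, pair(0, c)), pair(0, pair(c, c)), pair(pair(pair(c, c), c), c))  →  c   [R5 at ε]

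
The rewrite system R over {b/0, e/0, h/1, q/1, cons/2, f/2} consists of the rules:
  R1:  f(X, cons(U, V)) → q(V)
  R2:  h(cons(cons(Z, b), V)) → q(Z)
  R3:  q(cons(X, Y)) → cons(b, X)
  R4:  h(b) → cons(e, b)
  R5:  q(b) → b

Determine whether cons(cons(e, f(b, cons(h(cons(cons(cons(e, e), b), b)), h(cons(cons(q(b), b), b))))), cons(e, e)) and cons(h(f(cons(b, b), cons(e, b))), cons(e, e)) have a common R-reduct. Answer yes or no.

Reduce t₁ = cons(cons(e, f(b, cons(h(cons(cons(cons(e, e), b), b)), h(cons(cons(q(b), b), b))))), cons(e, e)):
1. cons(cons(e, f(b, cons(h(cons(cons(cons(e, e), b), b)), h(cons(cons(q(b), b), b))))), cons(e, e))  →  cons(cons(e, q(h(cons(cons(q(b), b), b)))), cons(e, e))   [R1 at 1.2]
2. cons(cons(e, q(h(cons(cons(q(b), b), b)))), cons(e, e))  →  cons(cons(e, q(q(q(b)))), cons(e, e))   [R2 at 1.2.1]
3. cons(cons(e, q(q(q(b)))), cons(e, e))  →  cons(cons(e, q(q(b))), cons(e, e))   [R5 at 1.2.1.1]
4. cons(cons(e, q(q(b))), cons(e, e))  →  cons(cons(e, q(b)), cons(e, e))   [R5 at 1.2.1]
5. cons(cons(e, q(b)), cons(e, e))  →  cons(cons(e, b), cons(e, e))   [R5 at 1.2]

Reduce t₂ = cons(h(f(cons(b, b), cons(e, b))), cons(e, e)):
1. cons(h(f(cons(b, b), cons(e, b))), cons(e, e))  →  cons(h(q(b)), cons(e, e))   [R1 at 1.1]
2. cons(h(q(b)), cons(e, e))  →  cons(h(b), cons(e, e))   [R5 at 1.1]
3. cons(h(b), cons(e, e))  →  cons(cons(e, b), cons(e, e))   [R4 at 1]

yes — NF(t₁) = cons(cons(e, b), cons(e, e)), NF(t₂) = cons(cons(e, b), cons(e, e))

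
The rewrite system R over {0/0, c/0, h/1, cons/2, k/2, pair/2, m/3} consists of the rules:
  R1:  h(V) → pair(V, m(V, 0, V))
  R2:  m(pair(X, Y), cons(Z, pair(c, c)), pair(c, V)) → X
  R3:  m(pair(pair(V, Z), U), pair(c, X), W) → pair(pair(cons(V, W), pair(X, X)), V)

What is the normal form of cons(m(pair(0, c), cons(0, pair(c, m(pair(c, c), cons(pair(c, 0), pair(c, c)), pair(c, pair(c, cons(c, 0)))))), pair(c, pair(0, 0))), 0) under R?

1. cons(m(pair(0, c), cons(0, pair(c, m(pair(c, c), cons(pair(c, 0), pair(c, c)), pair(c, pair(c, cons(c, 0)))))), pair(c, pair(0, 0))), 0)  →  cons(m(pair(0, c), cons(0, pair(c, c)), pair(c, pair(0, 0))), 0)   [R2 at 1.2.2.2]
2. cons(m(pair(0, c), cons(0, pair(c, c)), pair(c, pair(0, 0))), 0)  →  cons(0, 0)   [R2 at 1]

cons(0, 0)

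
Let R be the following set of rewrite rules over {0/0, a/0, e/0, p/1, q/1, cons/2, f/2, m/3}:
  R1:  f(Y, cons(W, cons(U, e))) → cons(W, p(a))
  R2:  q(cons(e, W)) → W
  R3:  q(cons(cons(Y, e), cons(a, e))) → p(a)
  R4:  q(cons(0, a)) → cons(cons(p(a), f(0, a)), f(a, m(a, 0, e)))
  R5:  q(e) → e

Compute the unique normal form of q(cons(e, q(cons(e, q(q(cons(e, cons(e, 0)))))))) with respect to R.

1. q(cons(e, q(cons(e, q(q(cons(e, cons(e, 0))))))))  →  q(cons(e, q(q(cons(e, cons(e, 0))))))   [R2 at ε]
2. q(cons(e, q(q(cons(e, cons(e, 0))))))  →  q(q(cons(e, cons(e, 0))))   [R2 at ε]
3. q(q(cons(e, cons(e, 0))))  →  q(cons(e, 0))   [R2 at 1]
4. q(cons(e, 0))  →  0   [R2 at ε]

0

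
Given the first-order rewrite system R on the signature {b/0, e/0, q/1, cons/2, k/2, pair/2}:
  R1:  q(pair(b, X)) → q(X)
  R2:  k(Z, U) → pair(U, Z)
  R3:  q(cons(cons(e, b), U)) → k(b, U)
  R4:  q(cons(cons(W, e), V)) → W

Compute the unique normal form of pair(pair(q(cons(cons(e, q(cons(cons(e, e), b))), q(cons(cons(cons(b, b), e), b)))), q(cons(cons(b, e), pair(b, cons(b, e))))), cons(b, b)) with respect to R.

pair(pair(e, b), cons(b, b))

1. pair(pair(q(cons(cons(e, q(cons(cons(e, e), b))), q(cons(cons(cons(b, b), e), b)))), q(cons(cons(b, e), pair(b, cons(b, e))))), cons(b, b))  →  pair(pair(q(cons(cons(e, e), q(cons(cons(cons(b, b), e), b)))), q(cons(cons(b, e), pair(b, cons(b, e))))), cons(b, b))   [R4 at 1.1.1.1.2]
2. pair(pair(q(cons(cons(e, e), q(cons(cons(cons(b, b), e), b)))), q(cons(cons(b, e), pair(b, cons(b, e))))), cons(b, b))  →  pair(pair(e, q(cons(cons(b, e), pair(b, cons(b, e))))), cons(b, b))   [R4 at 1.1]
3. pair(pair(e, q(cons(cons(b, e), pair(b, cons(b, e))))), cons(b, b))  →  pair(pair(e, b), cons(b, b))   [R4 at 1.2]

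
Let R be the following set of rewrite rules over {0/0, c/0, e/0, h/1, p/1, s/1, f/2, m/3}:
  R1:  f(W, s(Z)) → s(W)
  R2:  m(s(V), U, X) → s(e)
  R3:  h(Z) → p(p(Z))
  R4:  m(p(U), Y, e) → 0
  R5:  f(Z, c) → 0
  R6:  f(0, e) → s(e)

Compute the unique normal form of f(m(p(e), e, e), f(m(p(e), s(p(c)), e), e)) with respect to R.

1. f(m(p(e), e, e), f(m(p(e), s(p(c)), e), e))  →  f(0, f(m(p(e), s(p(c)), e), e))   [R4 at 1]
2. f(0, f(m(p(e), s(p(c)), e), e))  →  f(0, f(0, e))   [R4 at 2.1]
3. f(0, f(0, e))  →  f(0, s(e))   [R6 at 2]
4. f(0, s(e))  →  s(0)   [R1 at ε]

s(0)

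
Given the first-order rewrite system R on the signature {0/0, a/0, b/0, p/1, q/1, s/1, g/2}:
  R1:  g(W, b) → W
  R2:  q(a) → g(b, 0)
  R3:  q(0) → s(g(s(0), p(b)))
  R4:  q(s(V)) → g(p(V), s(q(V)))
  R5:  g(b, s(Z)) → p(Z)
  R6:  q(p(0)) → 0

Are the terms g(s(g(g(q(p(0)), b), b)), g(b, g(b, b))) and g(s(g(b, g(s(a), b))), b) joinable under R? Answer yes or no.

Reduce t₁ = g(s(g(g(q(p(0)), b), b)), g(b, g(b, b))):
1. g(s(g(g(q(p(0)), b), b)), g(b, g(b, b)))  →  g(s(g(q(p(0)), b)), g(b, g(b, b)))   [R1 at 1.1]
2. g(s(g(q(p(0)), b)), g(b, g(b, b)))  →  g(s(q(p(0))), g(b, g(b, b)))   [R1 at 1.1]
3. g(s(q(p(0))), g(b, g(b, b)))  →  g(s(0), g(b, g(b, b)))   [R6 at 1.1]
4. g(s(0), g(b, g(b, b)))  →  g(s(0), g(b, b))   [R1 at 2.2]
5. g(s(0), g(b, b))  →  g(s(0), b)   [R1 at 2]
6. g(s(0), b)  →  s(0)   [R1 at ε]

Reduce t₂ = g(s(g(b, g(s(a), b))), b):
1. g(s(g(b, g(s(a), b))), b)  →  s(g(b, g(s(a), b)))   [R1 at ε]
2. s(g(b, g(s(a), b)))  →  s(g(b, s(a)))   [R1 at 1.2]
3. s(g(b, s(a)))  →  s(p(a))   [R5 at 1]

no — NF(t₁) = s(0), NF(t₂) = s(p(a))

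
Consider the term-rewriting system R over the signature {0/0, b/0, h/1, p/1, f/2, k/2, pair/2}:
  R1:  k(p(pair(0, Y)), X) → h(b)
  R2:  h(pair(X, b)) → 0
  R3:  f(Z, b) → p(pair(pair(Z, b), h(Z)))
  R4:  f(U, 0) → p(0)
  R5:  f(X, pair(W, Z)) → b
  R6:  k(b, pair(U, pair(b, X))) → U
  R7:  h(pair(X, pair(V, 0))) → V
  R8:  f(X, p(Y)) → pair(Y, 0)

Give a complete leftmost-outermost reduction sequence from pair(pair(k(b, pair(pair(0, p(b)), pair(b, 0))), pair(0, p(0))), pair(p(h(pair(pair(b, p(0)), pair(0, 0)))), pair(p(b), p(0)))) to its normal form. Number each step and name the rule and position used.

pair(pair(pair(0, p(b)), pair(0, p(0))), pair(p(0), pair(p(b), p(0))))

1. pair(pair(k(b, pair(pair(0, p(b)), pair(b, 0))), pair(0, p(0))), pair(p(h(pair(pair(b, p(0)), pair(0, 0)))), pair(p(b), p(0))))  →  pair(pair(pair(0, p(b)), pair(0, p(0))), pair(p(h(pair(pair(b, p(0)), pair(0, 0)))), pair(p(b), p(0))))   [R6 at 1.1]
2. pair(pair(pair(0, p(b)), pair(0, p(0))), pair(p(h(pair(pair(b, p(0)), pair(0, 0)))), pair(p(b), p(0))))  →  pair(pair(pair(0, p(b)), pair(0, p(0))), pair(p(0), pair(p(b), p(0))))   [R7 at 2.1.1]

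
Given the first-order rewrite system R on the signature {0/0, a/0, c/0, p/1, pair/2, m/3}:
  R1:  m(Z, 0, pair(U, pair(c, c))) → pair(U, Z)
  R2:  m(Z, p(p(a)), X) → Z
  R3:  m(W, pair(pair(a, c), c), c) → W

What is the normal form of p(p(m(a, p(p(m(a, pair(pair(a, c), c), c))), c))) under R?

1. p(p(m(a, p(p(m(a, pair(pair(a, c), c), c))), c)))  →  p(p(m(a, p(p(a)), c)))   [R3 at 1.1.2.1.1]
2. p(p(m(a, p(p(a)), c)))  →  p(p(a))   [R2 at 1.1]

p(p(a))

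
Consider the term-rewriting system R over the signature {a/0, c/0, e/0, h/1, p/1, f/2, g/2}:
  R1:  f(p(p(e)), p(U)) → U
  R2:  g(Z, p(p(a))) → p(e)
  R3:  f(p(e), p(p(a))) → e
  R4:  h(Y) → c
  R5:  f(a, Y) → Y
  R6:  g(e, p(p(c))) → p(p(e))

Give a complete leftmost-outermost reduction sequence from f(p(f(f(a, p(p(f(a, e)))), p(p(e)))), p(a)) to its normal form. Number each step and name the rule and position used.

a

1. f(p(f(f(a, p(p(f(a, e)))), p(p(e)))), p(a))  →  f(p(f(p(p(f(a, e))), p(p(e)))), p(a))   [R5 at 1.1.1]
2. f(p(f(p(p(f(a, e))), p(p(e)))), p(a))  →  f(p(f(p(p(e)), p(p(e)))), p(a))   [R5 at 1.1.1.1.1]
3. f(p(f(p(p(e)), p(p(e)))), p(a))  →  f(p(p(e)), p(a))   [R1 at 1.1]
4. f(p(p(e)), p(a))  →  a   [R1 at ε]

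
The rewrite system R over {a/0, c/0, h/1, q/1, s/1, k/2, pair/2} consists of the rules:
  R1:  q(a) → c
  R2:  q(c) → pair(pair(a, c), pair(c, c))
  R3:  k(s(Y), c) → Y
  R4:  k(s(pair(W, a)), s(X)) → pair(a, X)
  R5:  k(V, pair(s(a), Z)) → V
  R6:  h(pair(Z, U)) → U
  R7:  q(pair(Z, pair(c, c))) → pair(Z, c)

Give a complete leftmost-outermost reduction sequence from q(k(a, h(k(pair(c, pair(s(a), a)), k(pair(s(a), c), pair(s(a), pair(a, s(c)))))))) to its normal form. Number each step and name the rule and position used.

c

1. q(k(a, h(k(pair(c, pair(s(a), a)), k(pair(s(a), c), pair(s(a), pair(a, s(c))))))))  →  q(k(a, h(k(pair(c, pair(s(a), a)), pair(s(a), c)))))   [R5 at 1.2.1.2]
2. q(k(a, h(k(pair(c, pair(s(a), a)), pair(s(a), c)))))  →  q(k(a, h(pair(c, pair(s(a), a)))))   [R5 at 1.2.1]
3. q(k(a, h(pair(c, pair(s(a), a)))))  →  q(k(a, pair(s(a), a)))   [R6 at 1.2]
4. q(k(a, pair(s(a), a)))  →  q(a)   [R5 at 1]
5. q(a)  →  c   [R1 at ε]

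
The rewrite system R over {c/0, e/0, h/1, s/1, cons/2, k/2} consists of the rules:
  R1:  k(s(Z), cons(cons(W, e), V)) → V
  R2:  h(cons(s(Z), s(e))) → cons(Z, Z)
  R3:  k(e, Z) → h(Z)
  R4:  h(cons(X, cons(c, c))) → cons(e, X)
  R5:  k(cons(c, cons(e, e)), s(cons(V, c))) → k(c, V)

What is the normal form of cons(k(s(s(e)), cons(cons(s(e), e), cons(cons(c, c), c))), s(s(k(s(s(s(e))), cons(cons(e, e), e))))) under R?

cons(cons(cons(c, c), c), s(s(e)))

1. cons(k(s(s(e)), cons(cons(s(e), e), cons(cons(c, c), c))), s(s(k(s(s(s(e))), cons(cons(e, e), e)))))  →  cons(cons(cons(c, c), c), s(s(k(s(s(s(e))), cons(cons(e, e), e)))))   [R1 at 1]
2. cons(cons(cons(c, c), c), s(s(k(s(s(s(e))), cons(cons(e, e), e)))))  →  cons(cons(cons(c, c), c), s(s(e)))   [R1 at 2.1.1]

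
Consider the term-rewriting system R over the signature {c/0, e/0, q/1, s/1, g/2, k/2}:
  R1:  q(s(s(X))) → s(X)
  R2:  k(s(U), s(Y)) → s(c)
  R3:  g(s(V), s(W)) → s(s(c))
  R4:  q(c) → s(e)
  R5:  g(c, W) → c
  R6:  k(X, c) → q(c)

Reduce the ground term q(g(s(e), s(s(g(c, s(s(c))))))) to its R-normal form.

1. q(g(s(e), s(s(g(c, s(s(c)))))))  →  q(s(s(c)))   [R3 at 1]
2. q(s(s(c)))  →  s(c)   [R1 at ε]

s(c)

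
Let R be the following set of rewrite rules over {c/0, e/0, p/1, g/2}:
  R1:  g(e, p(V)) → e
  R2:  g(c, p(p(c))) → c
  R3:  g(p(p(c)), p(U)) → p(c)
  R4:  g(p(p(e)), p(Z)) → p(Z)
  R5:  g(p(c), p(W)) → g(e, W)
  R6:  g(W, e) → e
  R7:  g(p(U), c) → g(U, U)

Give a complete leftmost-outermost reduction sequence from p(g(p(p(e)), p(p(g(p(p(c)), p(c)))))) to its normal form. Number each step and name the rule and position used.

p(p(p(p(c))))

1. p(g(p(p(e)), p(p(g(p(p(c)), p(c))))))  →  p(p(p(g(p(p(c)), p(c)))))   [R4 at 1]
2. p(p(p(g(p(p(c)), p(c)))))  →  p(p(p(p(c))))   [R3 at 1.1.1]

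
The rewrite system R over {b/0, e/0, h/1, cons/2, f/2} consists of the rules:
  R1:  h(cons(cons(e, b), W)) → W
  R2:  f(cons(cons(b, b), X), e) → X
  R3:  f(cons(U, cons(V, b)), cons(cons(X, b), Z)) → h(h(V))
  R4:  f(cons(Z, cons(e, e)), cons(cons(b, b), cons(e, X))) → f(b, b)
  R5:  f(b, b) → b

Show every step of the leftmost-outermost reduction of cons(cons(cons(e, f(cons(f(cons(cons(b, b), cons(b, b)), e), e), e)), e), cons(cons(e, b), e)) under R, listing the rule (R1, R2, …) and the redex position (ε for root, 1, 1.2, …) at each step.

cons(cons(cons(e, e), e), cons(cons(e, b), e))

1. cons(cons(cons(e, f(cons(f(cons(cons(b, b), cons(b, b)), e), e), e)), e), cons(cons(e, b), e))  →  cons(cons(cons(e, f(cons(cons(b, b), e), e)), e), cons(cons(e, b), e))   [R2 at 1.1.2.1.1]
2. cons(cons(cons(e, f(cons(cons(b, b), e), e)), e), cons(cons(e, b), e))  →  cons(cons(cons(e, e), e), cons(cons(e, b), e))   [R2 at 1.1.2]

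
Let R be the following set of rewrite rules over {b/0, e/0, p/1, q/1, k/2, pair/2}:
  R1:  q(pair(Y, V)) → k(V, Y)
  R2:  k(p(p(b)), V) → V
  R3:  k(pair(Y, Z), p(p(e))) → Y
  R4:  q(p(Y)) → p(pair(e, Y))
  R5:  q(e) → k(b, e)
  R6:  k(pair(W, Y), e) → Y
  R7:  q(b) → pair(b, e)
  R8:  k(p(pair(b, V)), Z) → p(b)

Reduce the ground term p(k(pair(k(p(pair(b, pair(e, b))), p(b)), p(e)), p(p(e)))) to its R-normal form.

p(p(b))

1. p(k(pair(k(p(pair(b, pair(e, b))), p(b)), p(e)), p(p(e))))  →  p(k(p(pair(b, pair(e, b))), p(b)))   [R3 at 1]
2. p(k(p(pair(b, pair(e, b))), p(b)))  →  p(p(b))   [R8 at 1]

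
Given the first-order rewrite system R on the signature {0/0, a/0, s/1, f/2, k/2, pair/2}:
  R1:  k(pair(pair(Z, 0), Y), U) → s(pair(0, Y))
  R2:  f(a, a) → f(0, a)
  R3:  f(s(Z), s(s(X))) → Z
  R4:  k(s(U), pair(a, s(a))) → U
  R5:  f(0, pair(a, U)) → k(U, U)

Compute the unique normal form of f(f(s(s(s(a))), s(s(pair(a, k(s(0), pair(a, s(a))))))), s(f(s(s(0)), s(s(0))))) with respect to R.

s(a)

1. f(f(s(s(s(a))), s(s(pair(a, k(s(0), pair(a, s(a))))))), s(f(s(s(0)), s(s(0)))))  →  f(s(s(a)), s(f(s(s(0)), s(s(0)))))   [R3 at 1]
2. f(s(s(a)), s(f(s(s(0)), s(s(0)))))  →  f(s(s(a)), s(s(0)))   [R3 at 2.1]
3. f(s(s(a)), s(s(0)))  →  s(a)   [R3 at ε]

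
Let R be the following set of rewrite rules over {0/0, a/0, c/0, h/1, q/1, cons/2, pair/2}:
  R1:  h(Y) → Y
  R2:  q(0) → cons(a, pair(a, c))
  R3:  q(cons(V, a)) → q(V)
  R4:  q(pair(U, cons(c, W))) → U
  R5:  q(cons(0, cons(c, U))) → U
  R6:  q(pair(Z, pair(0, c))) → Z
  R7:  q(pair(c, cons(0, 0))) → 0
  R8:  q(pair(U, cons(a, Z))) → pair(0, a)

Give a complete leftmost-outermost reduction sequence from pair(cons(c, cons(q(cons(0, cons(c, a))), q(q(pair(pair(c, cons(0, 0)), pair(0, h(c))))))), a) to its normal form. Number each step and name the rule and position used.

pair(cons(c, cons(a, 0)), a)

1. pair(cons(c, cons(q(cons(0, cons(c, a))), q(q(pair(pair(c, cons(0, 0)), pair(0, h(c))))))), a)  →  pair(cons(c, cons(a, q(q(pair(pair(c, cons(0, 0)), pair(0, h(c))))))), a)   [R5 at 1.2.1]
2. pair(cons(c, cons(a, q(q(pair(pair(c, cons(0, 0)), pair(0, h(c))))))), a)  →  pair(cons(c, cons(a, q(q(pair(pair(c, cons(0, 0)), pair(0, c)))))), a)   [R1 at 1.2.2.1.1.2.2]
3. pair(cons(c, cons(a, q(q(pair(pair(c, cons(0, 0)), pair(0, c)))))), a)  →  pair(cons(c, cons(a, q(pair(c, cons(0, 0))))), a)   [R6 at 1.2.2.1]
4. pair(cons(c, cons(a, q(pair(c, cons(0, 0))))), a)  →  pair(cons(c, cons(a, 0)), a)   [R7 at 1.2.2]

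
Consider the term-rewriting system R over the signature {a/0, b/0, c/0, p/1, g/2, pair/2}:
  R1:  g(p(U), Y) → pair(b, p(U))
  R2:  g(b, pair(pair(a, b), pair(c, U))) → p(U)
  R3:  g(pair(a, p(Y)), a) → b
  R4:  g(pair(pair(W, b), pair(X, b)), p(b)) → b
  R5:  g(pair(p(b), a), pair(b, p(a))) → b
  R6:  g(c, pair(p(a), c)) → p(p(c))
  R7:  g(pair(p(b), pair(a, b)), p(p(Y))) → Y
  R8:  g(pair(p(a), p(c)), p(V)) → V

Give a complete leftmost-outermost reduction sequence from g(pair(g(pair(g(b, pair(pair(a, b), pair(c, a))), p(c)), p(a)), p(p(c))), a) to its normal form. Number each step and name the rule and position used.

b

1. g(pair(g(pair(g(b, pair(pair(a, b), pair(c, a))), p(c)), p(a)), p(p(c))), a)  →  g(pair(g(pair(p(a), p(c)), p(a)), p(p(c))), a)   [R2 at 1.1.1.1]
2. g(pair(g(pair(p(a), p(c)), p(a)), p(p(c))), a)  →  g(pair(a, p(p(c))), a)   [R8 at 1.1]
3. g(pair(a, p(p(c))), a)  →  b   [R3 at ε]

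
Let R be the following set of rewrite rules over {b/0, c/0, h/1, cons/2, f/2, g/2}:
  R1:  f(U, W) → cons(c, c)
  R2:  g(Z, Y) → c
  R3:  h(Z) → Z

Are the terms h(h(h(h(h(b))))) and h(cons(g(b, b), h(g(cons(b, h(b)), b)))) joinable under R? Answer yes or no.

no — NF(t₁) = b, NF(t₂) = cons(c, c)

Reduce t₁ = h(h(h(h(h(b))))):
1. h(h(h(h(h(b)))))  →  h(h(h(h(b))))   [R3 at ε]
2. h(h(h(h(b))))  →  h(h(h(b)))   [R3 at ε]
3. h(h(h(b)))  →  h(h(b))   [R3 at ε]
4. h(h(b))  →  h(b)   [R3 at ε]
5. h(b)  →  b   [R3 at ε]

Reduce t₂ = h(cons(g(b, b), h(g(cons(b, h(b)), b)))):
1. h(cons(g(b, b), h(g(cons(b, h(b)), b))))  →  cons(g(b, b), h(g(cons(b, h(b)), b)))   [R3 at ε]
2. cons(g(b, b), h(g(cons(b, h(b)), b)))  →  cons(c, h(g(cons(b, h(b)), b)))   [R2 at 1]
3. cons(c, h(g(cons(b, h(b)), b)))  →  cons(c, g(cons(b, h(b)), b))   [R3 at 2]
4. cons(c, g(cons(b, h(b)), b))  →  cons(c, c)   [R2 at 2]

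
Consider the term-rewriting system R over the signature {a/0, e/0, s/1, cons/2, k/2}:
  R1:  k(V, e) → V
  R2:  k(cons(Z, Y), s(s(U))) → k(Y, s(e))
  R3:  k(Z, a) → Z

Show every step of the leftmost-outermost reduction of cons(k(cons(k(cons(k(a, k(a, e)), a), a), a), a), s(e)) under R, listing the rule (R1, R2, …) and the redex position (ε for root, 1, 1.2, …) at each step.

1. cons(k(cons(k(cons(k(a, k(a, e)), a), a), a), a), s(e))  →  cons(cons(k(cons(k(a, k(a, e)), a), a), a), s(e))   [R3 at 1]
2. cons(cons(k(cons(k(a, k(a, e)), a), a), a), s(e))  →  cons(cons(cons(k(a, k(a, e)), a), a), s(e))   [R3 at 1.1]
3. cons(cons(cons(k(a, k(a, e)), a), a), s(e))  →  cons(cons(cons(k(a, a), a), a), s(e))   [R1 at 1.1.1.2]
4. cons(cons(cons(k(a, a), a), a), s(e))  →  cons(cons(cons(a, a), a), s(e))   [R3 at 1.1.1]

cons(cons(cons(a, a), a), s(e))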